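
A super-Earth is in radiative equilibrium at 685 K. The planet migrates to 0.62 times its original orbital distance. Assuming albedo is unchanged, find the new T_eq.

T_eq ≈ 870 K

T_eq ∝ L^(1/4) · d^(−1/2).
T′ = 685 / 0.62^(1/2) = 870 K.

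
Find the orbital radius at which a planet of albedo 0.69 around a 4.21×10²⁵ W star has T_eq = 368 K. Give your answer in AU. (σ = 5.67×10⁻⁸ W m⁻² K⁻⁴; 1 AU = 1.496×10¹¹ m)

From T_eq⁴ = L(1−A)/(16πσd²): d = √[L(1−A)/(16πσT_eq⁴)].
d = √[4.21×10²⁵ × 0.31 / (16π × 5.67×10⁻⁸ × (368)⁴)] = 1.58×10¹⁰ m = 0.106 AU.

d ≈ 0.106 AU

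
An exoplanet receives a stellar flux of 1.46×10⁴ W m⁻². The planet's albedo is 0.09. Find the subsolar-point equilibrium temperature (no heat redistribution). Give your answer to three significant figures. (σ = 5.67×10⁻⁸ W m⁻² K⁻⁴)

T_ss ≈ 696 K

At the subsolar point the surface absorbs S(1−A) and emits σT⁴ per unit area — no factor of 4, since only the local patch is in balance.
T = [1.46×10⁴ × 0.91 / 5.67×10⁻⁸]^(1/4) = (2.34×10¹¹)^(1/4) = 696 K.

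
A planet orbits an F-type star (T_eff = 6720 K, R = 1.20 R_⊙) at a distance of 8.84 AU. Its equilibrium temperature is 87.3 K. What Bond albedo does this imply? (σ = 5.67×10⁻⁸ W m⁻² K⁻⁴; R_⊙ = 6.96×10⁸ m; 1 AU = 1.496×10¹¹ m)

R_⋆ = 1.20 × 6.96×10⁸ = 8.35×10⁸ m.
d = 8.84 AU = 1.32×10¹² m.
L = 4πR_⋆²σT_⋆⁴ = 4π(8.35×10⁸)² × 5.67×10⁻⁸ × (6720)⁴ = 1.01×10²⁷ W.
S = L/(4πd²) = 46.1 W m⁻².
From T_eq⁴ = S(1−A)/(4σ): 1−A = 4σT_eq⁴/S.
1−A = 4 × 5.67×10⁻⁸ × (87.3)⁴ / 46.1 = 0.286.

A ≈ 0.71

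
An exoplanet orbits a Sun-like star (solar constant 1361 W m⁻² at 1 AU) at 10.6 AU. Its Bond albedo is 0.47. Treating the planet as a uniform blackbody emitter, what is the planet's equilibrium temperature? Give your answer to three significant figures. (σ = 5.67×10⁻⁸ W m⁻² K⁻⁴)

Flux at 10.6 AU: S = 1361/10.6² = 12.1 W m⁻².
Energy balance: absorbed = emitted ⇒ πR²·S(1−A) = 4πR²·σT_eq⁴, so T_eq⁴ = S(1−A)/(4σ).
T_eq = [12.1 × 0.53 / (4 × 5.67×10⁻⁸)]^(1/4) = (2.83×10⁷)^(1/4) = 72.9 K.

T_eq ≈ 72.9 K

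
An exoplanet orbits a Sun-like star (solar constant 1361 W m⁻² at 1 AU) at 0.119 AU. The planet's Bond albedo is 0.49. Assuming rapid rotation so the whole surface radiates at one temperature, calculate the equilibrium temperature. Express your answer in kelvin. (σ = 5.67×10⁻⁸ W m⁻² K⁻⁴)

Flux at 0.119 AU: S = 1361/0.119² = 9.61×10⁴ W m⁻².
Energy balance: absorbed = emitted ⇒ πR²·S(1−A) = 4πR²·σT_eq⁴, so T_eq⁴ = S(1−A)/(4σ).
T_eq = [9.61×10⁴ × 0.51 / (4 × 5.67×10⁻⁸)]^(1/4) = (2.16×10¹¹)^(1/4) = 682 K.

T_eq ≈ 682 K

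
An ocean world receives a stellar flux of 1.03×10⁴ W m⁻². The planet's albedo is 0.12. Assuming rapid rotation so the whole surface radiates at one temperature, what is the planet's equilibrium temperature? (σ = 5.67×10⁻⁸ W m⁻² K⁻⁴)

T_eq ≈ 447 K

Energy balance: absorbed = emitted ⇒ πR²·S(1−A) = 4πR²·σT_eq⁴, so T_eq⁴ = S(1−A)/(4σ).
T_eq = [1.03×10⁴ × 0.88 / (4 × 5.67×10⁻⁸)]^(1/4) = (4.00×10¹⁰)^(1/4) = 447 K.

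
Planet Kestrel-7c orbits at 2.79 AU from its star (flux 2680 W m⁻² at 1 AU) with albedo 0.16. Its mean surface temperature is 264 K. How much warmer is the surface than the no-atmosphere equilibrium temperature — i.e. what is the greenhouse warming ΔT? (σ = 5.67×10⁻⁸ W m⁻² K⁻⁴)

ΔT ≈ 75.0 K

S = 2680/2.79² = 344.3 W m⁻².
T_eq = [S(1−A)/(4σ)]^(1/4) = [344.3×0.84/(4×5.67×10⁻⁸)]^(1/4) = 189.0 K.
ΔT = T_surf − T_eq = 264 − 189.0.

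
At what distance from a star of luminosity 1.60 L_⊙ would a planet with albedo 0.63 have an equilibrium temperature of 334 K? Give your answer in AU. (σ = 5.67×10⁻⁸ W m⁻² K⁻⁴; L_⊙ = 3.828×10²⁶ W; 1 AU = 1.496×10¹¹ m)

d ≈ 0.534 AU

L = 1.60 × 3.828×10²⁶ = 6.12×10²⁶ W.
From T_eq⁴ = L(1−A)/(16πσd²): d = √[L(1−A)/(16πσT_eq⁴)].
d = √[6.12×10²⁶ × 0.37 / (16π × 5.67×10⁻⁸ × (334)⁴)] = 7.99×10¹⁰ m = 0.534 AU.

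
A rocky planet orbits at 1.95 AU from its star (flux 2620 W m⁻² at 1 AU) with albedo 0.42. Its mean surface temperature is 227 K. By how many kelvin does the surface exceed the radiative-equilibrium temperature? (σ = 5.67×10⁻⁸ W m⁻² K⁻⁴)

S = 2620/1.95² = 689.0 W m⁻².
T_eq = [S(1−A)/(4σ)]^(1/4) = [689.0×0.58/(4×5.67×10⁻⁸)]^(1/4) = 204.9 K.
ΔT = T_surf − T_eq = 227 − 204.9.

ΔT ≈ 22.1 K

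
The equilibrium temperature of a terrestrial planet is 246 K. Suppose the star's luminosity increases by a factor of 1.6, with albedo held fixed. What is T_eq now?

T_eq ∝ L^(1/4) · d^(−1/2).
T′ = 246 × 1.6^(1/4) = 277 K.

T_eq ≈ 277 K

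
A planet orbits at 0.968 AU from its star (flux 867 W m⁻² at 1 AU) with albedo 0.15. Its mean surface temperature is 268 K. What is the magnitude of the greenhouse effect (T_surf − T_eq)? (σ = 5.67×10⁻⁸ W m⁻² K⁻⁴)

ΔT ≈ 25.3 K

S = 867/0.968² = 925.3 W m⁻².
T_eq = [S(1−A)/(4σ)]^(1/4) = [925.3×0.85/(4×5.67×10⁻⁸)]^(1/4) = 242.7 K.
ΔT = T_surf − T_eq = 268 − 242.7.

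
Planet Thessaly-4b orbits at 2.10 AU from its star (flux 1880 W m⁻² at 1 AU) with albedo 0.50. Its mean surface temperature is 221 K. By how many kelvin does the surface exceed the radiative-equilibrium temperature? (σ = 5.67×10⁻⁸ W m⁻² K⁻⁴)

ΔT ≈ 45.9 K

S = 1880/2.10² = 426.3 W m⁻².
T_eq = [S(1−A)/(4σ)]^(1/4) = [426.3×0.50/(4×5.67×10⁻⁸)]^(1/4) = 175.1 K.
ΔT = T_surf − T_eq = 221 − 175.1.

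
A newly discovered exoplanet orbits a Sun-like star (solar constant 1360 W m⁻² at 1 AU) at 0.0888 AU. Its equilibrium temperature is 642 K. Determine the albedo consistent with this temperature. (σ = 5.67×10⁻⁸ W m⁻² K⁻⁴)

A ≈ 0.78

Flux at 0.0888 AU: S = 1360/0.0888² = 1.72×10⁵ W m⁻².
From T_eq⁴ = S(1−A)/(4σ): 1−A = 4σT_eq⁴/S.
1−A = 4 × 5.67×10⁻⁸ × (642)⁴ / 1.72×10⁵ = 0.223.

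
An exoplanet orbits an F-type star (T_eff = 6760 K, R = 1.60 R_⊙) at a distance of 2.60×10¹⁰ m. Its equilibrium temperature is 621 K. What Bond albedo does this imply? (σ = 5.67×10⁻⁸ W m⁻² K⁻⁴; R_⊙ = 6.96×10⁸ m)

R_⋆ = 1.60 × 6.96×10⁸ = 1.11×10⁹ m.
L = 4πR_⋆²σT_⋆⁴ = 4π(1.11×10⁹)² × 5.67×10⁻⁸ × (6760)⁴ = 1.85×10²⁷ W.
S = L/(4πd²) = 2.17×10⁵ W m⁻².
From T_eq⁴ = S(1−A)/(4σ): 1−A = 4σT_eq⁴/S.
1−A = 4 × 5.67×10⁻⁸ × (621)⁴ / 2.17×10⁵ = 0.155.

A ≈ 0.84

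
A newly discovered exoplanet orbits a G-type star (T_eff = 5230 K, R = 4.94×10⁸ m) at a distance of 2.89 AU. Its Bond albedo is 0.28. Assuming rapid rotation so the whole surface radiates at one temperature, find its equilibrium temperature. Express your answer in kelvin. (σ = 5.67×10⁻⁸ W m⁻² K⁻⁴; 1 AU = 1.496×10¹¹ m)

d = 2.89 AU = 4.32×10¹¹ m.
L = 4πR_⋆²σT_⋆⁴ = 4π(4.94×10⁸)² × 5.67×10⁻⁸ × (5230)⁴ = 1.30×10²⁶ W.
S = L/(4πd²) = 55.4 W m⁻².
Energy balance: absorbed = emitted ⇒ πR²·S(1−A) = 4πR²·σT_eq⁴, so T_eq⁴ = S(1−A)/(4σ).
T_eq = [55.4 × 0.72 / (4 × 5.67×10⁻⁸)]^(1/4) = (1.76×10⁸)^(1/4) = 115 K.

T_eq ≈ 115 K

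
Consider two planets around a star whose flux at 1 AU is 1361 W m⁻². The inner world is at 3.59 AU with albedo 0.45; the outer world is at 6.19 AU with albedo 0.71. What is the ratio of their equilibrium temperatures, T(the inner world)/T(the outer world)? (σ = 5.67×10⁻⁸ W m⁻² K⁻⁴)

T₁/T₂ ≈ 1.541

T_eq = [S₀(1−A)/(4σd²)]^(1/4), so T ∝ (1−A)^(1/4) / √d.
T₁ = [1361×0.55/(4×5.67×10⁻⁸×3.59²)]^(1/4) = 126.50 K.
T₂ = [1361×0.29/(4×5.67×10⁻⁸×6.19²)]^(1/4) = 82.09 K.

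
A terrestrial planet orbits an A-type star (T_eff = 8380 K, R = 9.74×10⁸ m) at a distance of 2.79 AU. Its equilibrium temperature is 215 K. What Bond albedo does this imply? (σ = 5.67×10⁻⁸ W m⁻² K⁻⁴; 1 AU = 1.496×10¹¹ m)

A ≈ 0.68

d = 2.79 AU = 4.17×10¹¹ m.
L = 4πR_⋆²σT_⋆⁴ = 4π(9.74×10⁸)² × 5.67×10⁻⁸ × (8380)⁴ = 3.33×10²⁷ W.
S = L/(4πd²) = 1520 W m⁻².
From T_eq⁴ = S(1−A)/(4σ): 1−A = 4σT_eq⁴/S.
1−A = 4 × 5.67×10⁻⁸ × (215)⁴ / 1520 = 0.318.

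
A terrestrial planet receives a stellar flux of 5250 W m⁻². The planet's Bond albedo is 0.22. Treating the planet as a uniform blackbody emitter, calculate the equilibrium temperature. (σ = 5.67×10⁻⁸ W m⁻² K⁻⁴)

T_eq ≈ 367 K

Energy balance: absorbed = emitted ⇒ πR²·S(1−A) = 4πR²·σT_eq⁴, so T_eq⁴ = S(1−A)/(4σ).
T_eq = [5250 × 0.78 / (4 × 5.67×10⁻⁸)]^(1/4) = (1.81×10¹⁰)^(1/4) = 367 K.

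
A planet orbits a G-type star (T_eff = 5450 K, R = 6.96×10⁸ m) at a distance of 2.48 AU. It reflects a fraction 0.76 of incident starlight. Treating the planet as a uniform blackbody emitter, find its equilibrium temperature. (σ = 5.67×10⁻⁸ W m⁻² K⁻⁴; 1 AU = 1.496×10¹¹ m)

d = 2.48 AU = 3.71×10¹¹ m.
L = 4πR_⋆²σT_⋆⁴ = 4π(6.96×10⁸)² × 5.67×10⁻⁸ × (5450)⁴ = 3.05×10²⁶ W.
S = L/(4πd²) = 176 W m⁻².
Energy balance: absorbed = emitted ⇒ πR²·S(1−A) = 4πR²·σT_eq⁴, so T_eq⁴ = S(1−A)/(4σ).
T_eq = [176 × 0.24 / (4 × 5.67×10⁻⁸)]^(1/4) = (1.86×10⁸)^(1/4) = 117 K.

T_eq ≈ 117 K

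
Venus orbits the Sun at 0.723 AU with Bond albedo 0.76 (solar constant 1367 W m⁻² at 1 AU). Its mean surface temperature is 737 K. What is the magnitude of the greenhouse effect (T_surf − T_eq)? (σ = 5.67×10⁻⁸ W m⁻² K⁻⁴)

S = 1367/0.723² = 2615 W m⁻².
T_eq = [S(1−A)/(4σ)]^(1/4) = [2615×0.24/(4×5.67×10⁻⁸)]^(1/4) = 229.4 K.
ΔT = T_surf − T_eq = 737 − 229.4.

ΔT ≈ 507.6 K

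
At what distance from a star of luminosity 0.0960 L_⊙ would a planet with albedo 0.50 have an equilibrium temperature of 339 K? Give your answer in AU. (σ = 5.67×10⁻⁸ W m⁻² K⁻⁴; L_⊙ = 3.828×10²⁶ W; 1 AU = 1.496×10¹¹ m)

L = 0.0960 × 3.828×10²⁶ = 3.67×10²⁵ W.
From T_eq⁴ = L(1−A)/(16πσd²): d = √[L(1−A)/(16πσT_eq⁴)].
d = √[3.67×10²⁵ × 0.50 / (16π × 5.67×10⁻⁸ × (339)⁴)] = 2.21×10¹⁰ m = 0.148 AU.

d ≈ 0.148 AU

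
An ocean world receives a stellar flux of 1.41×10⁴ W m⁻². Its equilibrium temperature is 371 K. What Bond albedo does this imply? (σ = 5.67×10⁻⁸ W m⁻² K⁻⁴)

A ≈ 0.70

From T_eq⁴ = S(1−A)/(4σ): 1−A = 4σT_eq⁴/S.
1−A = 4 × 5.67×10⁻⁸ × (371)⁴ / 1.41×10⁴ = 0.305.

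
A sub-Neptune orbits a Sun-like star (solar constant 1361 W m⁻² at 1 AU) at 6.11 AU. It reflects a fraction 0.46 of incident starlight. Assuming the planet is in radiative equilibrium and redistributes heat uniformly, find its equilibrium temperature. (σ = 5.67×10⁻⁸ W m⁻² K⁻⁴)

Flux at 6.11 AU: S = 1361/6.11² = 36.5 W m⁻².
Energy balance: absorbed = emitted ⇒ πR²·S(1−A) = 4πR²·σT_eq⁴, so T_eq⁴ = S(1−A)/(4σ).
T_eq = [36.5 × 0.54 / (4 × 5.67×10⁻⁸)]^(1/4) = (8.68×10⁷)^(1/4) = 96.5 K.

T_eq ≈ 96.5 K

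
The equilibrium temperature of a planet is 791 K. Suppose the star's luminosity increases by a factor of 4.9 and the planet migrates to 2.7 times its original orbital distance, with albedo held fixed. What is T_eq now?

T_eq ∝ L^(1/4) · d^(−1/2).
T′ = 791 × 4.9^(1/4) / 2.7^(1/2) = 716 K.

T_eq ≈ 716 K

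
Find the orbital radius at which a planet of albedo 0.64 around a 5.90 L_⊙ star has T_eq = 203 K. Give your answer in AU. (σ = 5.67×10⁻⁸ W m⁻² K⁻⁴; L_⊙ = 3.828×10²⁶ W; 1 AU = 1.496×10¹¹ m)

L = 5.90 × 3.828×10²⁶ = 2.26×10²⁷ W.
From T_eq⁴ = L(1−A)/(16πσd²): d = √[L(1−A)/(16πσT_eq⁴)].
d = √[2.26×10²⁷ × 0.36 / (16π × 5.67×10⁻⁸ × (203)⁴)] = 4.10×10¹¹ m = 2.74 AU.

d ≈ 2.74 AU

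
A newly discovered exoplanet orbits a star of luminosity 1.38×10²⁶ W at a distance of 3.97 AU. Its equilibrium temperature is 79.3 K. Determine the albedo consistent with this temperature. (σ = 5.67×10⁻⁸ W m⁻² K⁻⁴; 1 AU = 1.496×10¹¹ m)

A ≈ 0.71

d = 3.97 AU = 5.94×10¹¹ m.
Flux: S = L/(4πd²) = 1.38×10²⁶/(4π×(5.94×10¹¹)²) = 31.1 W m⁻².
From T_eq⁴ = S(1−A)/(4σ): 1−A = 4σT_eq⁴/S.
1−A = 4 × 5.67×10⁻⁸ × (79.3)⁴ / 31.1 = 0.288.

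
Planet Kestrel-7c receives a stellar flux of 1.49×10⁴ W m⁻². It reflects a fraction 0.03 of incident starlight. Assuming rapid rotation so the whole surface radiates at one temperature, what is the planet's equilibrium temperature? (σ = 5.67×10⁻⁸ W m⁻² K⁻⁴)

T_eq ≈ 502 K

Energy balance: absorbed = emitted ⇒ πR²·S(1−A) = 4πR²·σT_eq⁴, so T_eq⁴ = S(1−A)/(4σ).
T_eq = [1.49×10⁴ × 0.97 / (4 × 5.67×10⁻⁸)]^(1/4) = (6.37×10¹⁰)^(1/4) = 502 K.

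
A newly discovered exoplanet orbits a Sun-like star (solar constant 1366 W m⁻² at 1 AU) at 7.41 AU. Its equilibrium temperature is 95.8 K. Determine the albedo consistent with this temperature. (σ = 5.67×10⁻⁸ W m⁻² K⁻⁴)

A ≈ 0.23

Flux at 7.41 AU: S = 1366/7.41² = 24.9 W m⁻².
From T_eq⁴ = S(1−A)/(4σ): 1−A = 4σT_eq⁴/S.
1−A = 4 × 5.67×10⁻⁸ × (95.8)⁴ / 24.9 = 0.768.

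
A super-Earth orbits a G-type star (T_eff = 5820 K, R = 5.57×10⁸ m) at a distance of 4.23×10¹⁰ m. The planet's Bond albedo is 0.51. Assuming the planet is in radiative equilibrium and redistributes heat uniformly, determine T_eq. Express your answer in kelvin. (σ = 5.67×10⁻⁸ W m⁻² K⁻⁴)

T_eq ≈ 395 K

L = 4πR_⋆²σT_⋆⁴ = 4π(5.57×10⁸)² × 5.67×10⁻⁸ × (5820)⁴ = 2.54×10²⁶ W.
S = L/(4πd²) = 1.13×10⁴ W m⁻².
Energy balance: absorbed = emitted ⇒ πR²·S(1−A) = 4πR²·σT_eq⁴, so T_eq⁴ = S(1−A)/(4σ).
T_eq = [1.13×10⁴ × 0.49 / (4 × 5.67×10⁻⁸)]^(1/4) = (2.44×10¹⁰)^(1/4) = 395 K.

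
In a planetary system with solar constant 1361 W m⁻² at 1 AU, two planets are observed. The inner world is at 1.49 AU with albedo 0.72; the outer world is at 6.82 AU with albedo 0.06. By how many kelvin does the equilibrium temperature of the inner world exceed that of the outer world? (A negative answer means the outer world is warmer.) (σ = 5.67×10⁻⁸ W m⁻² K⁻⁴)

ΔT ≈ 60.9 K

T_eq = [S₀(1−A)/(4σd²)]^(1/4), so T ∝ (1−A)^(1/4) / √d.
T₁ = [1361×0.28/(4×5.67×10⁻⁸×1.49²)]^(1/4) = 165.86 K.
T₂ = [1361×0.94/(4×5.67×10⁻⁸×6.82²)]^(1/4) = 104.94 K.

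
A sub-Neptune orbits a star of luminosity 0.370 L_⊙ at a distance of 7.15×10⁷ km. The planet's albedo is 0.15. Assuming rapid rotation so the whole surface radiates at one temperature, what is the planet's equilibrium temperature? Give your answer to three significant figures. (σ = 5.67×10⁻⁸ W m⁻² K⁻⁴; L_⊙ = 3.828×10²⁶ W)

T_eq ≈ 301 K

d = 7.15×10⁷ km = 7.15×10¹⁰ m.
L = 0.370 × 3.828×10²⁶ = 1.42×10²⁶ W.
Flux: S = L/(4πd²) = 1.42×10²⁶/(4π×(7.15×10¹⁰)²) = 2200 W m⁻².
Energy balance: absorbed = emitted ⇒ πR²·S(1−A) = 4πR²·σT_eq⁴, so T_eq⁴ = S(1−A)/(4σ).
T_eq = [2200 × 0.85 / (4 × 5.67×10⁻⁸)]^(1/4) = (8.26×10⁹)^(1/4) = 301 K.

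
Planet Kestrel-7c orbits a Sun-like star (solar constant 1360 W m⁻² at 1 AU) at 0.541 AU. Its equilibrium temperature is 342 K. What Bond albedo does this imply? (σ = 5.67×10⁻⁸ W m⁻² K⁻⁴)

A ≈ 0.33

Flux at 0.541 AU: S = 1360/0.541² = 4650 W m⁻².
From T_eq⁴ = S(1−A)/(4σ): 1−A = 4σT_eq⁴/S.
1−A = 4 × 5.67×10⁻⁸ × (342)⁴ / 4650 = 0.668.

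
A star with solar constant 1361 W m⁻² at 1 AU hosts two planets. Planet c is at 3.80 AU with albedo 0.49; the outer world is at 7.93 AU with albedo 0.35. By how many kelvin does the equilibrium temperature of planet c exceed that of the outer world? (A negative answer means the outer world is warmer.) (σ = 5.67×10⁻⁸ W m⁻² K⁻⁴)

T_eq = [S₀(1−A)/(4σd²)]^(1/4), so T ∝ (1−A)^(1/4) / √d.
T₁ = [1361×0.51/(4×5.67×10⁻⁸×3.80²)]^(1/4) = 120.66 K.
T₂ = [1361×0.65/(4×5.67×10⁻⁸×7.93²)]^(1/4) = 88.75 K.

ΔT ≈ 31.9 K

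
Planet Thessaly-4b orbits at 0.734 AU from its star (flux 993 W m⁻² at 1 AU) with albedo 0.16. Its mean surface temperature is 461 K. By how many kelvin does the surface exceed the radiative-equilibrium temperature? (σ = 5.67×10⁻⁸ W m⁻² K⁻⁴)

S = 993/0.734² = 1843 W m⁻².
T_eq = [S(1−A)/(4σ)]^(1/4) = [1843×0.84/(4×5.67×10⁻⁸)]^(1/4) = 287.4 K.
ΔT = T_surf − T_eq = 461 − 287.4.

ΔT ≈ 173.6 K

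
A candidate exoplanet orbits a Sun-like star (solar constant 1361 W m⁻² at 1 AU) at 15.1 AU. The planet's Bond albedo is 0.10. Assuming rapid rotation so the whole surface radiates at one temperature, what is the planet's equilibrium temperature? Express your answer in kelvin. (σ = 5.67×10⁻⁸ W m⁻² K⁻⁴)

Flux at 15.1 AU: S = 1361/15.1² = 5.97 W m⁻².
Energy balance: absorbed = emitted ⇒ πR²·S(1−A) = 4πR²·σT_eq⁴, so T_eq⁴ = S(1−A)/(4σ).
T_eq = [5.97 × 0.90 / (4 × 5.67×10⁻⁸)]^(1/4) = (2.37×10⁷)^(1/4) = 69.8 K.

T_eq ≈ 69.8 K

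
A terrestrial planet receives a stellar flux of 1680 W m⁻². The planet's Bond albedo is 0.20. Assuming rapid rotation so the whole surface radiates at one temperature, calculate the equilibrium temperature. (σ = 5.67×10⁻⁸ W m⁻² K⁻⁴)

T_eq ≈ 277 K

Energy balance: absorbed = emitted ⇒ πR²·S(1−A) = 4πR²·σT_eq⁴, so T_eq⁴ = S(1−A)/(4σ).
T_eq = [1680 × 0.80 / (4 × 5.67×10⁻⁸)]^(1/4) = (5.93×10⁹)^(1/4) = 277 K.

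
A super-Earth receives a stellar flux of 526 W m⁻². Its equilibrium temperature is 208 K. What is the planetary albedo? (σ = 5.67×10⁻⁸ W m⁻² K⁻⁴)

A ≈ 0.19

From T_eq⁴ = S(1−A)/(4σ): 1−A = 4σT_eq⁴/S.
1−A = 4 × 5.67×10⁻⁸ × (208)⁴ / 526 = 0.807.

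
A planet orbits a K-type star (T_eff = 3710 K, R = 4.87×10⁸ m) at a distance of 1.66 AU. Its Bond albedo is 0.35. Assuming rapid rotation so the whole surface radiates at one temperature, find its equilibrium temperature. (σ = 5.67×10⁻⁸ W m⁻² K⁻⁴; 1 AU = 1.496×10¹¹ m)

d = 1.66 AU = 2.48×10¹¹ m.
L = 4πR_⋆²σT_⋆⁴ = 4π(4.87×10⁸)² × 5.67×10⁻⁸ × (3710)⁴ = 3.20×10²⁵ W.
S = L/(4πd²) = 41.3 W m⁻².
Energy balance: absorbed = emitted ⇒ πR²·S(1−A) = 4πR²·σT_eq⁴, so T_eq⁴ = S(1−A)/(4σ).
T_eq = [41.3 × 0.65 / (4 × 5.67×10⁻⁸)]^(1/4) = (1.18×10⁸)^(1/4) = 104 K.

T_eq ≈ 104 K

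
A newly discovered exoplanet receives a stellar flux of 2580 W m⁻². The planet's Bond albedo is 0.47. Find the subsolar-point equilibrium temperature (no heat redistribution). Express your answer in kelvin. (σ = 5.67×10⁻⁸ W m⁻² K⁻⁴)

T_ss ≈ 394 K

At the subsolar point the surface absorbs S(1−A) and emits σT⁴ per unit area — no factor of 4, since only the local patch is in balance.
T = [2580 × 0.53 / 5.67×10⁻⁸]^(1/4) = (2.41×10¹⁰)^(1/4) = 394 K.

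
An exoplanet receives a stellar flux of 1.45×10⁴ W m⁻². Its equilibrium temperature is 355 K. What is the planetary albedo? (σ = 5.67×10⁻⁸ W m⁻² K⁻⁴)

A ≈ 0.75

From T_eq⁴ = S(1−A)/(4σ): 1−A = 4σT_eq⁴/S.
1−A = 4 × 5.67×10⁻⁸ × (355)⁴ / 1.45×10⁴ = 0.248.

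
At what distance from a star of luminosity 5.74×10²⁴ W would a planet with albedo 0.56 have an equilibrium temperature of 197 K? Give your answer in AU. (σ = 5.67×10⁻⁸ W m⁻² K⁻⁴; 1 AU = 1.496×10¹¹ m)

From T_eq⁴ = L(1−A)/(16πσd²): d = √[L(1−A)/(16πσT_eq⁴)].
d = √[5.74×10²⁴ × 0.44 / (16π × 5.67×10⁻⁸ × (197)⁴)] = 2.43×10¹⁰ m = 0.162 AU.

d ≈ 0.162 AU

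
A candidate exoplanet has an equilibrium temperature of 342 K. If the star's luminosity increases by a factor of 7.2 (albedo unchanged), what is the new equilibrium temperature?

T_eq ∝ L^(1/4) · d^(−1/2).
T′ = 342 × 7.2^(1/4) = 560 K.

T_eq ≈ 560 K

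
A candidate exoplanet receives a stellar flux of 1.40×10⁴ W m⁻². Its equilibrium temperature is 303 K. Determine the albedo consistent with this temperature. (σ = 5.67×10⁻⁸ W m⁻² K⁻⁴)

From T_eq⁴ = S(1−A)/(4σ): 1−A = 4σT_eq⁴/S.
1−A = 4 × 5.67×10⁻⁸ × (303)⁴ / 1.40×10⁴ = 0.137.

A ≈ 0.86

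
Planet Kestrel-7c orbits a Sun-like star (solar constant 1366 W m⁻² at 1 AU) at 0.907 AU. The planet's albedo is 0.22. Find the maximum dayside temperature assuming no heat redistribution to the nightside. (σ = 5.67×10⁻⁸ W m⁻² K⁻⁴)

T_ss ≈ 389 K

Flux at 0.907 AU: S = 1366/0.907² = 1660 W m⁻².
With no redistribution each surface element balances locally: S(1−A) = σT⁴.
T = [1660 × 0.78 / 5.67×10⁻⁸]^(1/4) = (2.28×10¹⁰)^(1/4) = 389 K.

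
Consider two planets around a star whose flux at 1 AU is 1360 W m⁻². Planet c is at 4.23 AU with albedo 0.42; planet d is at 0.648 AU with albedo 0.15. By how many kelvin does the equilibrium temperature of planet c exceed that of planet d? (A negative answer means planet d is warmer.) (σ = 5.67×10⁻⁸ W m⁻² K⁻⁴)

T_eq = [S₀(1−A)/(4σd²)]^(1/4), so T ∝ (1−A)^(1/4) / √d.
T₁ = [1360×0.58/(4×5.67×10⁻⁸×4.23²)]^(1/4) = 118.08 K.
T₂ = [1360×0.85/(4×5.67×10⁻⁸×0.648²)]^(1/4) = 331.93 K.

ΔT ≈ -213.9 K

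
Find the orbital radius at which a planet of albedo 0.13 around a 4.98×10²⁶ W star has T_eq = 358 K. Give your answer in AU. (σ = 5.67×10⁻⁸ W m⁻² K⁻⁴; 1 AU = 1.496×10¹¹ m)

From T_eq⁴ = L(1−A)/(16πσd²): d = √[L(1−A)/(16πσT_eq⁴)].
d = √[4.98×10²⁶ × 0.87 / (16π × 5.67×10⁻⁸ × (358)⁴)] = 9.62×10¹⁰ m = 0.643 AU.

d ≈ 0.643 AU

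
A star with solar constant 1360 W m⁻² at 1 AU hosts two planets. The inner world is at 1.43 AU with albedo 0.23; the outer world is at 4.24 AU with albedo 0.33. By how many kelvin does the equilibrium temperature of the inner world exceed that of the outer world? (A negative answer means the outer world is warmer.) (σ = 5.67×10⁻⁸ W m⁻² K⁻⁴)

ΔT ≈ 95.7 K

T_eq = [S₀(1−A)/(4σd²)]^(1/4), so T ∝ (1−A)^(1/4) / √d.
T₁ = [1360×0.77/(4×5.67×10⁻⁸×1.43²)]^(1/4) = 217.99 K.
T₂ = [1360×0.67/(4×5.67×10⁻⁸×4.24²)]^(1/4) = 122.27 K.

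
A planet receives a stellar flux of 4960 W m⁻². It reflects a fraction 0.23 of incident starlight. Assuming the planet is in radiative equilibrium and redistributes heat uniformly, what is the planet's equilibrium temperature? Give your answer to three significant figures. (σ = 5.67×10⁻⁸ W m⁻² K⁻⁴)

Energy balance: absorbed = emitted ⇒ πR²·S(1−A) = 4πR²·σT_eq⁴, so T_eq⁴ = S(1−A)/(4σ).
T_eq = [4960 × 0.77 / (4 × 5.67×10⁻⁸)]^(1/4) = (1.68×10¹⁰)^(1/4) = 360 K.

T_eq ≈ 360 K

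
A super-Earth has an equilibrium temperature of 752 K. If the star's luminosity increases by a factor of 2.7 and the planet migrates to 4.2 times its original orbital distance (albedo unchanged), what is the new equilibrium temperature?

T_eq ∝ L^(1/4) · d^(−1/2).
T′ = 752 × 2.7^(1/4) / 4.2^(1/2) = 470 K.

T_eq ≈ 470 K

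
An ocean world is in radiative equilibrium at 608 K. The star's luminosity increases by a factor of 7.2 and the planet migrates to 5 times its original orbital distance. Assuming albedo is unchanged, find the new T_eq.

T_eq ≈ 445 K

T_eq ∝ L^(1/4) · d^(−1/2).
T′ = 608 × 7.2^(1/4) / 5^(1/2) = 445 K.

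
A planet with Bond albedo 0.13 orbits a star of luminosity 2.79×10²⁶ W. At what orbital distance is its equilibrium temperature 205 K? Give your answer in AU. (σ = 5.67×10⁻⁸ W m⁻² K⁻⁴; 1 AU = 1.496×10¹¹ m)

d ≈ 1.47 AU

From T_eq⁴ = L(1−A)/(16πσd²): d = √[L(1−A)/(16πσT_eq⁴)].
d = √[2.79×10²⁶ × 0.87 / (16π × 5.67×10⁻⁸ × (205)⁴)] = 2.20×10¹¹ m = 1.47 AU.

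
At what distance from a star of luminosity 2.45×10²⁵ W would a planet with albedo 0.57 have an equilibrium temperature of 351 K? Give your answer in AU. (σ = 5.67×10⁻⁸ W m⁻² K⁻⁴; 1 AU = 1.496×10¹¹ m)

d ≈ 0.104 AU

From T_eq⁴ = L(1−A)/(16πσd²): d = √[L(1−A)/(16πσT_eq⁴)].
d = √[2.45×10²⁵ × 0.43 / (16π × 5.67×10⁻⁸ × (351)⁴)] = 1.56×10¹⁰ m = 0.104 AU.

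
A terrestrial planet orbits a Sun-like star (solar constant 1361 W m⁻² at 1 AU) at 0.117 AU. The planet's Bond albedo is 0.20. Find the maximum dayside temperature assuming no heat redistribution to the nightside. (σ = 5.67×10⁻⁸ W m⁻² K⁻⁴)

Flux at 0.117 AU: S = 1361/0.117² = 9.94×10⁴ W m⁻².
With no redistribution each surface element balances locally: S(1−A) = σT⁴.
T = [9.94×10⁴ × 0.80 / 5.67×10⁻⁸]^(1/4) = (1.40×10¹²)^(1/4) = 1090 K.

T_ss ≈ 1090 K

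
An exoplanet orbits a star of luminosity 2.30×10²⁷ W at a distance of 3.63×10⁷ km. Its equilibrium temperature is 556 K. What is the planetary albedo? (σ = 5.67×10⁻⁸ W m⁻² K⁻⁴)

d = 3.63×10⁷ km = 3.63×10¹⁰ m.
Flux: S = L/(4πd²) = 2.30×10²⁷/(4π×(3.63×10¹⁰)²) = 1.39×10⁵ W m⁻².
From T_eq⁴ = S(1−A)/(4σ): 1−A = 4σT_eq⁴/S.
1−A = 4 × 5.67×10⁻⁸ × (556)⁴ / 1.39×10⁵ = 0.156.

A ≈ 0.84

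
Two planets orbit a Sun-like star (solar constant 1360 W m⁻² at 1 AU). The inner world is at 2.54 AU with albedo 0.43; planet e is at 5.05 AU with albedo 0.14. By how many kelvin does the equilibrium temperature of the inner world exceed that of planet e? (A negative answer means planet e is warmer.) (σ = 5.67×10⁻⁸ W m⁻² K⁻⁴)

ΔT ≈ 32.5 K

T_eq = [S₀(1−A)/(4σd²)]^(1/4), so T ∝ (1−A)^(1/4) / √d.
T₁ = [1360×0.57/(4×5.67×10⁻⁸×2.54²)]^(1/4) = 151.71 K.
T₂ = [1360×0.86/(4×5.67×10⁻⁸×5.05²)]^(1/4) = 119.25 K.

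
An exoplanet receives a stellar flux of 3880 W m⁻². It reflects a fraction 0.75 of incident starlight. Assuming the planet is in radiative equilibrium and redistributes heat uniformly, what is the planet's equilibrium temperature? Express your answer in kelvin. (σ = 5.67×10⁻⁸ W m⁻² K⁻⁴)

Energy balance: absorbed = emitted ⇒ πR²·S(1−A) = 4πR²·σT_eq⁴, so T_eq⁴ = S(1−A)/(4σ).
T_eq = [3880 × 0.25 / (4 × 5.67×10⁻⁸)]^(1/4) = (4.28×10⁹)^(1/4) = 256 K.

T_eq ≈ 256 K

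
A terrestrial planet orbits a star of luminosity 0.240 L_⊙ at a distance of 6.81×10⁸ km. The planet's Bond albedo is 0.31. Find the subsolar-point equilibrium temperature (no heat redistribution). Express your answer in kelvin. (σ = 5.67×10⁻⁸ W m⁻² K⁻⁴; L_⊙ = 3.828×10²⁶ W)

d = 6.81×10⁸ km = 6.81×10¹¹ m.
L = 0.240 × 3.828×10²⁶ = 9.19×10²⁵ W.
Flux: S = L/(4πd²) = 9.19×10²⁵/(4π×(6.81×10¹¹)²) = 15.8 W m⁻².
At the subsolar point the surface absorbs S(1−A) and emits σT⁴ per unit area — no factor of 4, since only the local patch is in balance.
T = [15.8 × 0.69 / 5.67×10⁻⁸]^(1/4) = (1.92×10⁸)^(1/4) = 118 K.

T_ss ≈ 118 K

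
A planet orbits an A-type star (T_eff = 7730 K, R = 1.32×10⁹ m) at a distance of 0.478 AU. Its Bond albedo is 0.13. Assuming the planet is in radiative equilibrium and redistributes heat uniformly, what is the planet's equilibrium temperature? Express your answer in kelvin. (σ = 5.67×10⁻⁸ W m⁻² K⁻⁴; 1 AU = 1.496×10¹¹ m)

d = 0.478 AU = 7.15×10¹⁰ m.
L = 4πR_⋆²σT_⋆⁴ = 4π(1.32×10⁹)² × 5.67×10⁻⁸ × (7730)⁴ = 4.43×10²⁷ W.
S = L/(4πd²) = 6.90×10⁴ W m⁻².
Energy balance: absorbed = emitted ⇒ πR²·S(1−A) = 4πR²·σT_eq⁴, so T_eq⁴ = S(1−A)/(4σ).
T_eq = [6.90×10⁴ × 0.87 / (4 × 5.67×10⁻⁸)]^(1/4) = (2.65×10¹¹)^(1/4) = 717 K.

T_eq ≈ 717 K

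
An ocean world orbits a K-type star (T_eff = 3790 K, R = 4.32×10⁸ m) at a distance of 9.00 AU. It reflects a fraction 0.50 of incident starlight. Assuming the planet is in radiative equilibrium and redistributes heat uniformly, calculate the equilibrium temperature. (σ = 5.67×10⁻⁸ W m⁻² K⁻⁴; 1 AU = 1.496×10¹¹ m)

d = 9.00 AU = 1.35×10¹² m.
L = 4πR_⋆²σT_⋆⁴ = 4π(4.32×10⁸)² × 5.67×10⁻⁸ × (3790)⁴ = 2.74×10²⁵ W.
S = L/(4πd²) = 1.20 W m⁻².
Energy balance: absorbed = emitted ⇒ πR²·S(1−A) = 4πR²·σT_eq⁴, so T_eq⁴ = S(1−A)/(4σ).
T_eq = [1.20 × 0.50 / (4 × 5.67×10⁻⁸)]^(1/4) = (2.66×10⁶)^(1/4) = 40.4 K.

T_eq ≈ 40.4 K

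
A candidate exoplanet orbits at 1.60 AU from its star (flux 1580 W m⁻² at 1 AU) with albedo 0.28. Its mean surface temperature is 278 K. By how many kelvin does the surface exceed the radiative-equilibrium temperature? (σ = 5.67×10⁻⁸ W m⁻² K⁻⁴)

S = 1580/1.60² = 617.2 W m⁻².
T_eq = [S(1−A)/(4σ)]^(1/4) = [617.2×0.72/(4×5.67×10⁻⁸)]^(1/4) = 210.4 K.
ΔT = T_surf − T_eq = 278 − 210.4.

ΔT ≈ 67.6 K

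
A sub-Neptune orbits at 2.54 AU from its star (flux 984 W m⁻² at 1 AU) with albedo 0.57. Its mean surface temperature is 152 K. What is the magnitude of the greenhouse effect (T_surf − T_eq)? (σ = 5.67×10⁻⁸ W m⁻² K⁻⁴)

ΔT ≈ 21.6 K

S = 984/2.54² = 152.5 W m⁻².
T_eq = [S(1−A)/(4σ)]^(1/4) = [152.5×0.43/(4×5.67×10⁻⁸)]^(1/4) = 130.4 K.
ΔT = T_surf − T_eq = 152 − 130.4.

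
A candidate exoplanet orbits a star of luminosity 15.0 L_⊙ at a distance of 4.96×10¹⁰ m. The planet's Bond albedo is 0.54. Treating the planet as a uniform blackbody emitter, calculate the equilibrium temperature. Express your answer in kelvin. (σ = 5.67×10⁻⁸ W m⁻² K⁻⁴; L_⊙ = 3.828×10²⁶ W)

L = 15.0 × 3.828×10²⁶ = 5.74×10²⁷ W.
Flux: S = L/(4πd²) = 5.74×10²⁷/(4π×(4.96×10¹⁰)²) = 1.86×10⁵ W m⁻².
Energy balance: absorbed = emitted ⇒ πR²·S(1−A) = 4πR²·σT_eq⁴, so T_eq⁴ = S(1−A)/(4σ).
T_eq = [1.86×10⁵ × 0.46 / (4 × 5.67×10⁻⁸)]^(1/4) = (3.77×10¹¹)^(1/4) = 783 K.

T_eq ≈ 783 K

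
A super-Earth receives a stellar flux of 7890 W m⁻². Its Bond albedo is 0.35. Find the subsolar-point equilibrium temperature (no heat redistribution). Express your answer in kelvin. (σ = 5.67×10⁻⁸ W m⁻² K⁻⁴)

T_ss ≈ 548 K

At the subsolar point the surface absorbs S(1−A) and emits σT⁴ per unit area — no factor of 4, since only the local patch is in balance.
T = [7890 × 0.65 / 5.67×10⁻⁸]^(1/4) = (9.04×10¹⁰)^(1/4) = 548 K.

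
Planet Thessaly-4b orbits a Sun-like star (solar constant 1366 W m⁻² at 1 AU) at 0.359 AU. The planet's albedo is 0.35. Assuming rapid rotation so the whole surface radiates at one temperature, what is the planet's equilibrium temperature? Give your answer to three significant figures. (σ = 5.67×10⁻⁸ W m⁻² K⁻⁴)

T_eq ≈ 417 K

Flux at 0.359 AU: S = 1366/0.359² = 1.06×10⁴ W m⁻².
Energy balance: absorbed = emitted ⇒ πR²·S(1−A) = 4πR²·σT_eq⁴, so T_eq⁴ = S(1−A)/(4σ).
T_eq = [1.06×10⁴ × 0.65 / (4 × 5.67×10⁻⁸)]^(1/4) = (3.04×10¹⁰)^(1/4) = 417 K.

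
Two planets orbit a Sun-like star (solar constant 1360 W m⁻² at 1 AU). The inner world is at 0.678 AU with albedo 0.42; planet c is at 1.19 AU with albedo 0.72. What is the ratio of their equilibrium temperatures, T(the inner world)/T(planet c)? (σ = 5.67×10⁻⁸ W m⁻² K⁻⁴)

T_eq = [S₀(1−A)/(4σd²)]^(1/4), so T ∝ (1−A)^(1/4) / √d.
T₁ = [1360×0.58/(4×5.67×10⁻⁸×0.678²)]^(1/4) = 294.93 K.
T₂ = [1360×0.28/(4×5.67×10⁻⁸×1.19²)]^(1/4) = 185.56 K.

T₁/T₂ ≈ 1.589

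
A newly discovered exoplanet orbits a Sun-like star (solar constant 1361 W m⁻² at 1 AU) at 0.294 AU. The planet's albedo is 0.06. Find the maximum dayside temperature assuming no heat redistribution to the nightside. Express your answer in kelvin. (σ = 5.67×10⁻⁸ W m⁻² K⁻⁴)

T_ss ≈ 715 K

Flux at 0.294 AU: S = 1361/0.294² = 1.57×10⁴ W m⁻².
With no redistribution each surface element balances locally: S(1−A) = σT⁴.
T = [1.57×10⁴ × 0.94 / 5.67×10⁻⁸]^(1/4) = (2.61×10¹¹)^(1/4) = 715 K.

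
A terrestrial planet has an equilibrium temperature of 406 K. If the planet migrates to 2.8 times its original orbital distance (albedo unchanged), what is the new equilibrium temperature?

T_eq ∝ L^(1/4) · d^(−1/2).
T′ = 406 / 2.8^(1/2) = 243 K.

T_eq ≈ 243 K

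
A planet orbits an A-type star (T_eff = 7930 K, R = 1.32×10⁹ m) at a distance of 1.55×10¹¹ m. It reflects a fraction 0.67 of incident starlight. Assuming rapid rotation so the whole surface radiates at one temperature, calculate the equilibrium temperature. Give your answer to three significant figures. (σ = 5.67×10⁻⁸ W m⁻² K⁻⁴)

T_eq ≈ 392 K

L = 4πR_⋆²σT_⋆⁴ = 4π(1.32×10⁹)² × 5.67×10⁻⁸ × (7930)⁴ = 4.91×10²⁷ W.
S = L/(4πd²) = 1.63×10⁴ W m⁻².
Energy balance: absorbed = emitted ⇒ πR²·S(1−A) = 4πR²·σT_eq⁴, so T_eq⁴ = S(1−A)/(4σ).
T_eq = [1.63×10⁴ × 0.33 / (4 × 5.67×10⁻⁸)]^(1/4) = (2.37×10¹⁰)^(1/4) = 392 K.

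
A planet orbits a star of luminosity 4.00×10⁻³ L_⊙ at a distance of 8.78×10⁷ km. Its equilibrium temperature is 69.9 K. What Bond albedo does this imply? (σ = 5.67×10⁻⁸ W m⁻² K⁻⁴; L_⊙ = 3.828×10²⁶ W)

d = 8.78×10⁷ km = 8.78×10¹⁰ m.
L = 4.00×10⁻³ × 3.828×10²⁶ = 1.53×10²⁴ W.
Flux: S = L/(4πd²) = 1.53×10²⁴/(4π×(8.78×10¹⁰)²) = 15.8 W m⁻².
From T_eq⁴ = S(1−A)/(4σ): 1−A = 4σT_eq⁴/S.
1−A = 4 × 5.67×10⁻⁸ × (69.9)⁴ / 15.8 = 0.343.

A ≈ 0.66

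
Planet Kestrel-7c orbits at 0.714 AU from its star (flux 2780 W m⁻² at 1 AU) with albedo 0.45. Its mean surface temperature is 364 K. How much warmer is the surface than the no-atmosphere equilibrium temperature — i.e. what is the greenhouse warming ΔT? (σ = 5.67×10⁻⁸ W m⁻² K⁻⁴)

ΔT ≈ 24.9 K

S = 2780/0.714² = 5453 W m⁻².
T_eq = [S(1−A)/(4σ)]^(1/4) = [5453×0.55/(4×5.67×10⁻⁸)]^(1/4) = 339.1 K.
ΔT = T_surf − T_eq = 364 − 339.1.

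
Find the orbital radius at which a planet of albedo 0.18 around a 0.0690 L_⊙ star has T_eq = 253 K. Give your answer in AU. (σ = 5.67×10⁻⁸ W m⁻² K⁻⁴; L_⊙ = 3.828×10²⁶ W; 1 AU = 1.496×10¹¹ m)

d ≈ 0.288 AU

L = 0.0690 × 3.828×10²⁶ = 2.64×10²⁵ W.
From T_eq⁴ = L(1−A)/(16πσd²): d = √[L(1−A)/(16πσT_eq⁴)].
d = √[2.64×10²⁵ × 0.82 / (16π × 5.67×10⁻⁸ × (253)⁴)] = 4.31×10¹⁰ m = 0.288 AU.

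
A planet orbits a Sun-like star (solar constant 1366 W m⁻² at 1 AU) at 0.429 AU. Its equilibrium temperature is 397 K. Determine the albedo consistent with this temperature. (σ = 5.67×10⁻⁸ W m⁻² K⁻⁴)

A ≈ 0.24

Flux at 0.429 AU: S = 1366/0.429² = 7420 W m⁻².
From T_eq⁴ = S(1−A)/(4σ): 1−A = 4σT_eq⁴/S.
1−A = 4 × 5.67×10⁻⁸ × (397)⁴ / 7420 = 0.759.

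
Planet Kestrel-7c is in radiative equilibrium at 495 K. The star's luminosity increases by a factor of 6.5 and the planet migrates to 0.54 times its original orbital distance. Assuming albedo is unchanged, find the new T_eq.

T_eq ∝ L^(1/4) · d^(−1/2).
T′ = 495 × 6.5^(1/4) / 0.54^(1/2) = 1080 K.

T_eq ≈ 1080 K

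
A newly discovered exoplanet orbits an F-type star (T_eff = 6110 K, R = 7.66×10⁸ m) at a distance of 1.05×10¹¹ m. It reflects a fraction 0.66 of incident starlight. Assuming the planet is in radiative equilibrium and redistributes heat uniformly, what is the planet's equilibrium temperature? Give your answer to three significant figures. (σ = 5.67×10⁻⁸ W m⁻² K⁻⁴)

L = 4πR_⋆²σT_⋆⁴ = 4π(7.66×10⁸)² × 5.67×10⁻⁸ × (6110)⁴ = 5.83×10²⁶ W.
S = L/(4πd²) = 4210 W m⁻².
Energy balance: absorbed = emitted ⇒ πR²·S(1−A) = 4πR²·σT_eq⁴, so T_eq⁴ = S(1−A)/(4σ).
T_eq = [4210 × 0.34 / (4 × 5.67×10⁻⁸)]^(1/4) = (6.30×10⁹)^(1/4) = 282 K.

T_eq ≈ 282 K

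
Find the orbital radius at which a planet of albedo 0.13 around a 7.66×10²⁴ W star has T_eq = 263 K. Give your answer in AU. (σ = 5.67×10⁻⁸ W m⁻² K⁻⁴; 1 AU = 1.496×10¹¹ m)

d ≈ 0.148 AU

From T_eq⁴ = L(1−A)/(16πσd²): d = √[L(1−A)/(16πσT_eq⁴)].
d = √[7.66×10²⁴ × 0.87 / (16π × 5.67×10⁻⁸ × (263)⁴)] = 2.21×10¹⁰ m = 0.148 AU.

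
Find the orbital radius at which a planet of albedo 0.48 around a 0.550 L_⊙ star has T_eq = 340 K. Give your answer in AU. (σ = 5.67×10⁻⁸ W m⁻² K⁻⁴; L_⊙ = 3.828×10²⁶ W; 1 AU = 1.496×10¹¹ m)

d ≈ 0.358 AU

L = 0.550 × 3.828×10²⁶ = 2.11×10²⁶ W.
From T_eq⁴ = L(1−A)/(16πσd²): d = √[L(1−A)/(16πσT_eq⁴)].
d = √[2.11×10²⁶ × 0.52 / (16π × 5.67×10⁻⁸ × (340)⁴)] = 5.36×10¹⁰ m = 0.358 AU.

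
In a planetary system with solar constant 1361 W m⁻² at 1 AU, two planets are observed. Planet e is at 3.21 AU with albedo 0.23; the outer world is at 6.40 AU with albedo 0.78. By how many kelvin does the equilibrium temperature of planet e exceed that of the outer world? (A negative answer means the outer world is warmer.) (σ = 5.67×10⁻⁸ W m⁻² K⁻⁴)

T_eq = [S₀(1−A)/(4σd²)]^(1/4), so T ∝ (1−A)^(1/4) / √d.
T₁ = [1361×0.77/(4×5.67×10⁻⁸×3.21²)]^(1/4) = 145.52 K.
T₂ = [1361×0.22/(4×5.67×10⁻⁸×6.40²)]^(1/4) = 75.35 K.

ΔT ≈ 70.2 K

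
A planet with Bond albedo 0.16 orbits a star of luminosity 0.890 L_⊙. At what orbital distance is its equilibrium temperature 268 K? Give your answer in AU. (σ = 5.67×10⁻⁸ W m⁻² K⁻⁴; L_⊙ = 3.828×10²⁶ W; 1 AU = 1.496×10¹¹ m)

L = 0.890 × 3.828×10²⁶ = 3.41×10²⁶ W.
From T_eq⁴ = L(1−A)/(16πσd²): d = √[L(1−A)/(16πσT_eq⁴)].
d = √[3.41×10²⁶ × 0.84 / (16π × 5.67×10⁻⁸ × (268)⁴)] = 1.40×10¹¹ m = 0.933 AU.

d ≈ 0.933 AU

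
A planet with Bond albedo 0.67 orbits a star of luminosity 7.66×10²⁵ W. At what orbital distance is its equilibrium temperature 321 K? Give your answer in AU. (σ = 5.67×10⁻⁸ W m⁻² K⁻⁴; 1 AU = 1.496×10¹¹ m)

d ≈ 0.193 AU

From T_eq⁴ = L(1−A)/(16πσd²): d = √[L(1−A)/(16πσT_eq⁴)].
d = √[7.66×10²⁵ × 0.33 / (16π × 5.67×10⁻⁸ × (321)⁴)] = 2.89×10¹⁰ m = 0.193 AU.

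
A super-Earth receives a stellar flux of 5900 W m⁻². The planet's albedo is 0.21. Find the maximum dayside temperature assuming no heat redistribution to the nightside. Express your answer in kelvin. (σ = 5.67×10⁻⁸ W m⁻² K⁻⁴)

T_ss ≈ 535 K

With no redistribution each surface element balances locally: S(1−A) = σT⁴.
T = [5900 × 0.79 / 5.67×10⁻⁸]^(1/4) = (8.22×10¹⁰)^(1/4) = 535 K.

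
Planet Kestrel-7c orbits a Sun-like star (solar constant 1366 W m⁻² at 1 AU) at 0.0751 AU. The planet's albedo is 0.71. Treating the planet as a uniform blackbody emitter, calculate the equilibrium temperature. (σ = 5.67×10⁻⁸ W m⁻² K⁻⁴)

Flux at 0.0751 AU: S = 1366/0.0751² = 2.42×10⁵ W m⁻².
Energy balance: absorbed = emitted ⇒ πR²·S(1−A) = 4πR²·σT_eq⁴, so T_eq⁴ = S(1−A)/(4σ).
T_eq = [2.42×10⁵ × 0.29 / (4 × 5.67×10⁻⁸)]^(1/4) = (3.10×10¹¹)^(1/4) = 746 K.

T_eq ≈ 746 K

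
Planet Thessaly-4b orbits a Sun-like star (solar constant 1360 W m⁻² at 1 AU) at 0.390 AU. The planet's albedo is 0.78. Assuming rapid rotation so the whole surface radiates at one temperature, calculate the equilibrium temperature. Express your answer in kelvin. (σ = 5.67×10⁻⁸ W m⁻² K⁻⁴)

Flux at 0.390 AU: S = 1360/0.390² = 8940 W m⁻².
Energy balance: absorbed = emitted ⇒ πR²·S(1−A) = 4πR²·σT_eq⁴, so T_eq⁴ = S(1−A)/(4σ).
T_eq = [8940 × 0.22 / (4 × 5.67×10⁻⁸)]^(1/4) = (8.67×10⁹)^(1/4) = 305 K.

T_eq ≈ 305 K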